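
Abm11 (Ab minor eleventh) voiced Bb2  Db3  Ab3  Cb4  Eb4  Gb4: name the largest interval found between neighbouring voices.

Adjacent intervals: Bb2→Db3 = minor third; Db3→Ab3 = perfect fifth; Ab3→Cb4 = minor third; Cb4→Eb4 = major third; Eb4→Gb4 = minor third.
The largest is Db3 to Ab3, a perfect fifth (7 semitones).

perfect fifth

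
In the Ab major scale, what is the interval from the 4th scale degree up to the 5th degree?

major second

Spelling the Ab major scale: Ab Bb C Db Eb F G.
That puts Db below Eb.
Counting 2 letters and 2 half steps from Db gives a major second.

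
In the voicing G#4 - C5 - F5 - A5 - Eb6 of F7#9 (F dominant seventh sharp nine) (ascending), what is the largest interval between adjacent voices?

Adjacent intervals: G#4→C5 = diminished fourth; C5→F5 = perfect fourth; F5→A5 = major third; A5→Eb6 = diminished fifth.
The largest is A5 to Eb6, a diminished fifth (6 semitones).

diminished 5th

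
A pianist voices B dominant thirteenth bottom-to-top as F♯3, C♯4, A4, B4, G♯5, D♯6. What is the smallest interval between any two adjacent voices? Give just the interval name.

M2

Adjacent intervals: F♯3→C♯4 = perfect fifth; C♯4→A4 = minor sixth; A4→B4 = major second; B4→G♯5 = major sixth; G♯5→D♯6 = perfect fifth.
The smallest is A4 to B4, a major second (2 semitones).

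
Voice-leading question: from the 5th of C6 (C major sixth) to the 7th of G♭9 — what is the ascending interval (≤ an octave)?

The 5th of C6 (C major sixth) is G; the 7th of G♭9 is F♭.
From G to F♭: 9 semitones over a seventh = diminished.

d7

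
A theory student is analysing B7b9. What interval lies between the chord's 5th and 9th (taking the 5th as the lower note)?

The chord tones of B dominant seventh flat nine are B, D#, F#, A, C.
That puts F# below C.
5 letter names make it a fifth; at 6 semitones (a half step narrower than perfect) the quality is diminished.

diminished 5th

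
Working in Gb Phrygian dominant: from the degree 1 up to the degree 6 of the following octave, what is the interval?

m13

Spelling Gb Phrygian dominant: Gb Abb Bb Cb Db Ebb Fb.
The degree 1 is Gb and the 6th degree (up an octave) is Ebb.
From Gb to Ebb: 20 semitones over a thirteenth = minor.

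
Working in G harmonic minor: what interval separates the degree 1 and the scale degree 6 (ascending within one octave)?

The scale runs G A B♭ C D E♭ F♯.
Degree 1 = G; 6th degree = E♭.
From G to E♭: 8 semitones over a sixth = minor.

m6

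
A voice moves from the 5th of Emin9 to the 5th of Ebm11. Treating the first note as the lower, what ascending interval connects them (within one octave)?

The 5th of Emin9 is B; the 5th of Ebm11 is Bb.
B up to Bb is 11 semitones, a half step narrower than a perfect octave, so the interval is diminished.

diminished octave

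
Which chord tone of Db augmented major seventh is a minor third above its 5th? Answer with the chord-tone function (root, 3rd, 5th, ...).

Db augmented major seventh: Db–F–A–C.
The 5th is A. A minor third above A is C.
C is the chord's 7th.

7th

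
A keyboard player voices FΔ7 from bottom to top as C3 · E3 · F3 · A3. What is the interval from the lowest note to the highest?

The outer voices are C3 and A3.
From C to A is 9 semitones, exactly the major sixth.

major sixth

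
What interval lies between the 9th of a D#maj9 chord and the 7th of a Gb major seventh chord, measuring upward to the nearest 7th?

The 9th of D#maj9 is E#; the 7th of Gb major seventh is F.
From E# to F: 0 semitones over a second = diminished.

diminished second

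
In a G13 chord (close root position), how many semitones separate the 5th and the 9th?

Spelling the chord: G B D F A E.
D to A is a perfect fifth: 7 semitones.

7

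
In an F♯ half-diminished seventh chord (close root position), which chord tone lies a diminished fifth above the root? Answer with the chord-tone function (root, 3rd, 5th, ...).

5th

Spelling the chord: F♯, A, C, E.
The root is F♯. A diminished fifth above F♯ is C.
C is the chord's 5th.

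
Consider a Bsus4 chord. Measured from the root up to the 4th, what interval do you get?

perfect fourth

Spelling the chord: B, E, F#.
So we need the interval from B up to E.
Counting 4 letters and 5 half steps from B gives a perfect fourth.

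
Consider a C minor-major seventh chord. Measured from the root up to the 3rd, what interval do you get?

minor 3rd

CmM7 (C minor-major seventh) is spelled C E♭ G B.
The root is C and the 3rd is E♭.
C up to E♭ is 3 semitones, a half step narrower than a major third, so the interval is minor.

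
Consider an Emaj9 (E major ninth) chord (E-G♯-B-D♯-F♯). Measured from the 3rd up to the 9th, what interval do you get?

That puts G♯ below F♯.
7 letter names make it a seventh; at 10 semitones (a half step narrower than major) the quality is minor.

minor seventh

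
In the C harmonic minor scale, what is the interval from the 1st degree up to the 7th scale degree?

major seventh

Spelling the C harmonic minor scale: C D Eb F G Ab B.
The 1st degree is C and the 7th degree is B.
Counting 7 letters and 11 half steps from C gives a major seventh.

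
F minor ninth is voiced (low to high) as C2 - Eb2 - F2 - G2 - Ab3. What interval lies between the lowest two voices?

minor third

Those voices are C2 and Eb2.
3 letter names make it a third; at 3 semitones (a half step narrower than major) the quality is minor.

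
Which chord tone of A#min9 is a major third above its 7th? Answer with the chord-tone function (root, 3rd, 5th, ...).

9th

The chord tones of A#min9 (A# minor ninth) are A#–C#–E#–G#–B#.
The 7th is G#. A major third above G# is B#.
B# is the chord's 9th.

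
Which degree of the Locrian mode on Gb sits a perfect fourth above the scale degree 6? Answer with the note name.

Abb

The scale is Gb Abb Bbb Cb Dbb Ebb Fb.
The scale degree 6 is Ebb; a perfect fourth above that is Abb — scale degree 2.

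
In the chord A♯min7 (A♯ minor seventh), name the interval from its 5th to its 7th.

Spelling the chord: A♯-C♯-E♯-G♯.
The 5th is E♯ and the 7th is G♯.
3 letter names make it a third; at 3 semitones (a half step narrower than major) the quality is minor.

m3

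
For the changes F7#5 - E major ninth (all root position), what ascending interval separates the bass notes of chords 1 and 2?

major seventh

The roots are F and E.
F up to E spans 7 letter names and 11 semitones — a major seventh.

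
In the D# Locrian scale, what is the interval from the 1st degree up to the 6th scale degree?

The scale runs D# E F# G# A B C#.
1st degree = D#; 6th scale degree = B.
D# up to B is 8 semitones, a half step narrower than a major sixth, so the interval is minor.

m6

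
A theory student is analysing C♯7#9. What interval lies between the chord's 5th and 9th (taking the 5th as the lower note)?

C♯7#9: C♯, E♯, G♯, B, D𝄪.
5th = G♯; 9th = D𝄪.
5 letter names make it a fifth; at 8 semitones (a half step wider than perfect) the quality is augmented.

augmented fifth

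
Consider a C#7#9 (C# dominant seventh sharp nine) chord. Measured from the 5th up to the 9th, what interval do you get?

augmented fifth

C#7#9 is spelled C# E# G# B D##.
So we need the interval from G# up to D##.
From G# to D##: 8 semitones over a fifth = augmented.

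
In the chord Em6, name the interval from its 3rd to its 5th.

major 3rd

Spelling the chord: E-G-B-C#.
The 3rd is G and the 5th is B.
From G to B is 4 semitones, exactly the major third.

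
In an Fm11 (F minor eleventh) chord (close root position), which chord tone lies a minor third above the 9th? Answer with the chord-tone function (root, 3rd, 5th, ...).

11th

Fm11 is spelled F Ab C Eb G Bb.
The 9th is G. A minor third above G is Bb.
Bb is the chord's 11th.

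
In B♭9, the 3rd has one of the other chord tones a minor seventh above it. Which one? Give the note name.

C

Spelling the chord: B♭ D F A♭ C.
The 3rd is D. A minor seventh above D is C.
C is the chord's 9th.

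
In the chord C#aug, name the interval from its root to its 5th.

augmented fifth

Spelling the chord: C#, E#, G##.
That puts C# below G##.
5 letter names make it a fifth; at 8 semitones (a half step wider than perfect) the quality is augmented.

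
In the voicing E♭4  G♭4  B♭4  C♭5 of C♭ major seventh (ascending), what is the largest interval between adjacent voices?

major third

Adjacent intervals: E♭4→G♭4 = minor third; G♭4→B♭4 = major third; B♭4→C♭5 = minor second.
The largest is G♭4 to B♭4, a major third (4 semitones).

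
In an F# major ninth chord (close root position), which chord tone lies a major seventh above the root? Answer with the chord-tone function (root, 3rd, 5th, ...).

7th

F#maj9 is spelled F#, A#, C#, E#, G#.
The root is F#. A major seventh above F# is E#.
E# is the chord's 7th.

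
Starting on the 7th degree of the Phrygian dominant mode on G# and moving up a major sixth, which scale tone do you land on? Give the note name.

D#

The scale is G# A B# C# D# E F#.
The 7th degree is F#; a major sixth above that is D# — scale degree 5.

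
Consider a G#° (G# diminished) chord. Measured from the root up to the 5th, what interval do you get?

d5

Spelling the chord: G# B D.
Root = G#; 5th = D.
5 letter names make it a fifth; at 6 semitones (a half step narrower than perfect) the quality is diminished.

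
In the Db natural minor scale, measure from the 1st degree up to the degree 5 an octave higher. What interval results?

perfect 12th

Spelling the Db natural minor scale: Db Eb Fb Gb Ab Bbb Cb.
So we need the interval from Db up to Ab.
Counting 12 letters and 19 half steps from Db gives a perfect twelfth.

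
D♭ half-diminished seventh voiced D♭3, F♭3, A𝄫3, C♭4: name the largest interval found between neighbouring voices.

Adjacent intervals: D♭3→F♭3 = minor third; F♭3→A𝄫3 = minor third; A𝄫3→C♭4 = major third.
The largest is A𝄫3 to C♭4, a major third (4 semitones).

major 3rd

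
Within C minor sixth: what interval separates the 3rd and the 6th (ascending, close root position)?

A4

Cmin6 is spelled C Eb G A.
3rd = Eb; 6th = A.
From Eb to A: 6 semitones over a fourth = augmented.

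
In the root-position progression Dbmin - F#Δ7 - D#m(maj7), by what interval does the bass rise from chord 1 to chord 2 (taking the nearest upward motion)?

augmented third

The roots are Db and F#.
Db up to F# is 5 semitones, a half step wider than a major third, so the interval is augmented.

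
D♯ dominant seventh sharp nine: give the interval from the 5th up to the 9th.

A5

D♯7#9: D♯, F𝄪, A♯, C♯, E𝄪.
The 5th is A♯ and the 9th is E𝄪.
A♯ up to E𝄪 is 8 semitones, a half step wider than a perfect fifth, so the interval is augmented.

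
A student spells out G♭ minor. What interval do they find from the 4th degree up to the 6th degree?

Spelling G♭ minor: G♭ A♭ B𝄫 C♭ D♭ E𝄫 F♭.
That puts C♭ below E𝄫.
3 letter names make it a third; at 3 semitones (a half step narrower than major) the quality is minor.

minor third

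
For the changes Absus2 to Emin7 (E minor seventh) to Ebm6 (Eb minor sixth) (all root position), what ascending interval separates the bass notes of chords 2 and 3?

The roots are E and Eb.
E up to Eb is 11 semitones, a half step narrower than a perfect octave, so the interval is diminished.

diminished 8th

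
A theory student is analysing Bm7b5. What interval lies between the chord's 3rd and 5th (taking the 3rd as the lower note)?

m3

B half-diminished seventh is spelled B-D-F-A.
3rd = D; 5th = F.
From D to F: 3 semitones over a third = minor.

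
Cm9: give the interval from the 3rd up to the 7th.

Spelling the chord: C-E♭-G-B♭-D.
That puts E♭ below B♭.
E♭ up to B♭ spans 5 letter names and 7 semitones — a perfect fifth.

P5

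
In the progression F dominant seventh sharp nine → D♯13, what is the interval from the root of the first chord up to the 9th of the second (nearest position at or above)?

The root of F dominant seventh sharp nine is F; the 9th of D♯13 is E♯.
F up to E♯ is 12 semitones, a half step wider than a major seventh, so the interval is augmented.

augmented seventh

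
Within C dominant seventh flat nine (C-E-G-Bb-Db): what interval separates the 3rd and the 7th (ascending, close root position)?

That puts E below Bb.
From E to Bb: 6 semitones over a fifth = diminished.

diminished fifth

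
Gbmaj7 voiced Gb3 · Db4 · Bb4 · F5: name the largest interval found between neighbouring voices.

Adjacent intervals: Gb3→Db4 = perfect fifth; Db4→Bb4 = major sixth; Bb4→F5 = perfect fifth.
The largest is Db4 to Bb4, a major sixth (9 semitones).

major 6th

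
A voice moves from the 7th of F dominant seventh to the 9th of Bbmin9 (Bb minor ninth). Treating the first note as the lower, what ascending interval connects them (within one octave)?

major 6th

F dominant seventh has Eb as its 7th, and Bbmin9 (Bb minor ninth) has C as its 9th.
From Eb to C is 9 semitones, exactly the major sixth.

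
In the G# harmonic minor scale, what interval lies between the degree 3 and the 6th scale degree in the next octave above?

P11

Spelling the G# harmonic minor scale: G# A# B C# D# E F##.
That puts B below E.
B up to E spans 11 letter names and 17 semitones — a perfect eleventh.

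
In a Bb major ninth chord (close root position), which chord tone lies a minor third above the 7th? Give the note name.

The chord tones of Bb major ninth are Bb D F A C.
The 7th is A. A minor third above A is C.
C is the chord's 9th.

C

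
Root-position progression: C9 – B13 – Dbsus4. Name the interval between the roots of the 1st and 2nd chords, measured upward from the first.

The roots are C and B.
Counting 7 letters and 11 half steps from C gives a major seventh.

major seventh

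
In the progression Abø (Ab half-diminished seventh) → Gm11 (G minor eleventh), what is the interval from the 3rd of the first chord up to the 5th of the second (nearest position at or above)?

augmented 2nd

Abø (Ab half-diminished seventh) has Cb as its 3rd, and Gm11 (G minor eleventh) has D as its 5th.
From Cb to D: 3 semitones over a second = augmented.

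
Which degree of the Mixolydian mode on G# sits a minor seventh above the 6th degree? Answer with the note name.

D#

The scale is G# A# B# C# D# E# F#.
The 6th degree is E#; a minor seventh above that is D# — scale degree 5.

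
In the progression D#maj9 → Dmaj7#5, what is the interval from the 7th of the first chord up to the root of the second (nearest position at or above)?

d2

D#maj9 has C## as its 7th, and Dmaj7#5 has D as its root.
C## up to D is 0 semitones, a whole step narrower than a major second, so the interval is diminished.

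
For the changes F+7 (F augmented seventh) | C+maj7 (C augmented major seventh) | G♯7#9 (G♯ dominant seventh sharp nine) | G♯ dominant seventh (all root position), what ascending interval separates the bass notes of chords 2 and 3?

The roots are C and G♯.
5 letter names make it a fifth; at 8 semitones (a half step wider than perfect) the quality is augmented.

augmented fifth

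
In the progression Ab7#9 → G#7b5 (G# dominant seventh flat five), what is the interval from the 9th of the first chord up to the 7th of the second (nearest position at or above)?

perfect fifth

The 9th of Ab7#9 is B; the 7th of G#7b5 (G# dominant seventh flat five) is F#.
From B to F# is 7 semitones, exactly the perfect fifth.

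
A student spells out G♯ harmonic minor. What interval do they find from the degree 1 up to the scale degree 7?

major 7th

The scale runs G♯ A♯ B C♯ D♯ E F𝄪.
That puts G♯ below F𝄪.
From G♯ to F𝄪 is 11 semitones, exactly the major seventh.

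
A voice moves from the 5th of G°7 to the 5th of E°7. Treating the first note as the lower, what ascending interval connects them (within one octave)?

major sixth

The 5th of G°7 is Db; the 5th of E°7 is Bb.
Db up to Bb spans 6 letter names and 9 semitones — a major sixth.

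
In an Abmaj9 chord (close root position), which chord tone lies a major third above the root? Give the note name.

C

Ab major ninth: Ab C Eb G Bb.
The root is Ab. A major third above Ab is C.
C is the chord's 3rd.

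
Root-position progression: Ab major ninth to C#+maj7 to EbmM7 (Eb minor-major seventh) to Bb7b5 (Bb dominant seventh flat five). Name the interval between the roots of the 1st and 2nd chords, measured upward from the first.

augmented third

The roots are Ab and C#.
3 letter names make it a third; at 5 semitones (a half step wider than major) the quality is augmented.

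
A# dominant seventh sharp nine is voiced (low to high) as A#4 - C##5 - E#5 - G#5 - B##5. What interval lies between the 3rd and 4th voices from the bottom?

minor third

Those voices are E#5 and G#5.
3 letter names make it a third; at 3 semitones (a half step narrower than major) the quality is minor.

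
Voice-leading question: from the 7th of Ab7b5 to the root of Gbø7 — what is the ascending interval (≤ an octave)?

Ab7b5 has Gb as its 7th, and Gbø7 has Gb as its root.
From Gb to Gb is 0 semitones, exactly the perfect unison.

P1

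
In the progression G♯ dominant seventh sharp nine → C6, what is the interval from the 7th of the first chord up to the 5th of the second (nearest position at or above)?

G♯ dominant seventh sharp nine has F♯ as its 7th, and C6 has G as its 5th.
From F♯ to G: 1 semitone over a second = minor.

minor second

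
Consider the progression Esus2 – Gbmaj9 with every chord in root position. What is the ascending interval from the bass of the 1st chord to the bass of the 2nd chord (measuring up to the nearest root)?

The roots are E and Gb.
From E to Gb: 2 semitones over a third = diminished.

d3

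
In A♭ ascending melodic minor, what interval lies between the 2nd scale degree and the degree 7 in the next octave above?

major thirteenth

The scale runs A♭ B♭ C♭ D♭ E♭ F G.
That puts B♭ below G.
Counting 13 letters and 21 half steps from B♭ gives a major thirteenth.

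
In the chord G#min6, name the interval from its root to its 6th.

The chord tones of G# minor sixth are G# B D# E#.
Root = G#; 6th = E#.
Counting 6 letters and 9 half steps from G# gives a major sixth.

M6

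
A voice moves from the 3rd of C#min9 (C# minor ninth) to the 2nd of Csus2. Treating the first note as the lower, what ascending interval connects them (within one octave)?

minor seventh

The 3rd of C#min9 (C# minor ninth) is E; the 2nd of Csus2 is D.
7 letter names make it a seventh; at 10 semitones (a half step narrower than major) the quality is minor.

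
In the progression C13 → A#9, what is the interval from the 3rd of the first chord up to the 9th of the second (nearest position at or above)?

augmented fifth

C13 has E as its 3rd, and A#9 has B# as its 9th.
5 letter names make it a fifth; at 8 semitones (a half step wider than perfect) the quality is augmented.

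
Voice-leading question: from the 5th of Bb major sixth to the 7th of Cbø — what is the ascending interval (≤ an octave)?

diminished 4th

The 5th of Bb major sixth is F; the 7th of Cbø is Bbb.
4 letter names make it a fourth; at 4 semitones (a half step narrower than perfect) the quality is diminished.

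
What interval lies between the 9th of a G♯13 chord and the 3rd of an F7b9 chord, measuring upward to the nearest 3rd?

diminished octave

The 9th of G♯13 is A♯; the 3rd of F7b9 is A.
From A♯ to A: 11 semitones over an octave = diminished.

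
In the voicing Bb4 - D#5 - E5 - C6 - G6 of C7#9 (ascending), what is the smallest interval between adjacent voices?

Adjacent intervals: Bb4→D#5 = augmented third; D#5→E5 = minor second; E5→C6 = minor sixth; C6→G6 = perfect fifth.
The smallest is D#5 to E5, a minor second (1 semitone).

minor 2nd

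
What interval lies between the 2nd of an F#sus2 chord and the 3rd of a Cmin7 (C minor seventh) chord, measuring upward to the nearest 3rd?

The 2nd of F#sus2 is G#; the 3rd of Cmin7 (C minor seventh) is Eb.
From G# to Eb: 7 semitones over a sixth = diminished.

diminished sixth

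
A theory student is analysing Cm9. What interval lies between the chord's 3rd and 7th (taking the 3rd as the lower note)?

Spelling the chord: C, Eb, G, Bb, D.
The 3rd is Eb and the 7th is Bb.
Eb up to Bb spans 5 letter names and 7 semitones — a perfect fifth.

perfect fifth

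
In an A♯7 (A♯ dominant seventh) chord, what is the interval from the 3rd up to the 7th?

A♯ dominant seventh: A♯, C𝄪, E♯, G♯.
3rd = C𝄪; 7th = G♯.
From C𝄪 to G♯: 6 semitones over a fifth = diminished.

d5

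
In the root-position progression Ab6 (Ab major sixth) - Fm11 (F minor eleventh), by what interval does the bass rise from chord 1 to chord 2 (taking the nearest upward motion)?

The roots are Ab and F.
Ab up to F spans 6 letter names and 9 semitones — a major sixth.

major 6th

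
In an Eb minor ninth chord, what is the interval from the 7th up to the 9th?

Spelling the chord: Eb–Gb–Bb–Db–F.
That puts Db below F.
Counting 3 letters and 4 half steps from Db gives a major third.

major third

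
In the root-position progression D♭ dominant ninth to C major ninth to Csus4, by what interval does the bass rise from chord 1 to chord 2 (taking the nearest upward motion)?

The roots are D♭ and C.
From D♭ to C is 11 semitones, exactly the major seventh.

major seventh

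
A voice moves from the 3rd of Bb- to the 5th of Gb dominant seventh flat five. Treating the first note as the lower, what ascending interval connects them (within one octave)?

The 3rd of Bb- is Db; the 5th of Gb dominant seventh flat five is Dbb.
Db up to Dbb is 11 semitones, a half step narrower than a perfect octave, so the interval is diminished.

d8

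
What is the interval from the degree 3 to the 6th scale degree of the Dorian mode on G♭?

augmented fourth

The scale runs G♭ A♭ B𝄫 C♭ D♭ E♭ F♭.
That puts B𝄫 below E♭.
4 letter names make it a fourth; at 6 semitones (a half step wider than perfect) the quality is augmented.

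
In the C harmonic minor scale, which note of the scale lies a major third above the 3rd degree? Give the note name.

The scale is C D Eb F G Ab B.
The 3rd degree is Eb; a major third above that is G — scale degree 5.

G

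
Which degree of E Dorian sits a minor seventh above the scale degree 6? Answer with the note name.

The scale is E F# G A B C# D.
The scale degree 6 is C#; a minor seventh above that is B — scale degree 5.

B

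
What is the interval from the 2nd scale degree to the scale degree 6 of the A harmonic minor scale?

A harmonic minor: A B C D E F G#.
That puts B below F.
From B to F: 6 semitones over a fifth = diminished.

d5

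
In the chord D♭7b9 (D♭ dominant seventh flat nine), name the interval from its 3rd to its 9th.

diminished seventh

D♭7b9 is spelled D♭ F A♭ C♭ E𝄫.
So we need the interval from F up to E𝄫.
7 letter names make it a seventh; at 9 semitones (a whole step narrower than major) the quality is diminished.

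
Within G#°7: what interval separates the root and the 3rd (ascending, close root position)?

minor third

G#dim7 (G# diminished seventh): G#, B, D, F.
The root is G# and the 3rd is B.
G# up to B is 3 semitones, a half step narrower than a major third, so the interval is minor.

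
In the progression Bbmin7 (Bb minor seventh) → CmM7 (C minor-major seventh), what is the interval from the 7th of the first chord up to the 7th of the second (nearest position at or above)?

The 7th of Bbmin7 (Bb minor seventh) is Ab; the 7th of CmM7 (C minor-major seventh) is B.
From Ab to B: 3 semitones over a second = augmented.

augmented 2nd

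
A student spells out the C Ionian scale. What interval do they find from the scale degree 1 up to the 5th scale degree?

C major: C D E F G A B.
The scale degree 1 is C and the degree 5 is G.
From C to G is 7 semitones, exactly the perfect fifth.

perfect fifth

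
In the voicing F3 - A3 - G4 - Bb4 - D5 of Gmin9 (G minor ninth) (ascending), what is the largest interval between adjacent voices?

minor seventh

Adjacent intervals: F3→A3 = major third; A3→G4 = minor seventh; G4→Bb4 = minor third; Bb4→D5 = major third.
The largest is A3 to G4, a minor seventh (10 semitones).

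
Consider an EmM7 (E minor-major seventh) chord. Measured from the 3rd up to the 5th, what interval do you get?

major 3rd

Em(maj7): E G B D#.
The 3rd is G and the 5th is B.
From G to B is 4 semitones, exactly the major third.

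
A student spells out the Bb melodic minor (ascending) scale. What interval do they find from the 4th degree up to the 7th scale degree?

A4

The scale runs Bb C Db Eb F G A.
So we need the interval from Eb up to A.
Eb up to A is 6 semitones, a half step wider than a perfect fourth, so the interval is augmented.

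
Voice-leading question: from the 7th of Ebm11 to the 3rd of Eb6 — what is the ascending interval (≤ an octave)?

The 7th of Ebm11 is Db; the 3rd of Eb6 is G.
From Db to G: 6 semitones over a fourth = augmented.

augmented fourth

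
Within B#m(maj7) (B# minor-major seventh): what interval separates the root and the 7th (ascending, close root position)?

major seventh

Spelling the chord: B#-D#-F##-A##.
The root is B# and the 7th is A##.
From B# to A## is 11 semitones, exactly the major seventh.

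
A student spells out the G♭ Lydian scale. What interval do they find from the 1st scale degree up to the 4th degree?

augmented 4th

G♭ lydian: G♭ A♭ B♭ C D♭ E♭ F.
The 1st scale degree is G♭ and the 4th scale degree is C.
From G♭ to C: 6 semitones over a fourth = augmented.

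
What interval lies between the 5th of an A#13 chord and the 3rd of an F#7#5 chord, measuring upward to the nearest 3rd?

perfect fourth

The 5th of A#13 is E#; the 3rd of F#7#5 is A#.
From E# to A# is 5 semitones, exactly the perfect fourth.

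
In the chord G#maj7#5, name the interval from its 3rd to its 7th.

P5

The chord tones of G#+maj7 are G# B# D## F##.
3rd = B#; 7th = F##.
From B# to F## is 7 semitones, exactly the perfect fifth.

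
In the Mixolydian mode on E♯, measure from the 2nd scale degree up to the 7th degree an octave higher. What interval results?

minor thirteenth

E♯ mixolydian: E♯ F𝄪 G𝄪 A♯ B♯ C𝄪 D♯.
So we need the interval from F𝄪 up to D♯.
F𝄪 up to D♯ is 20 semitones, a half step narrower than a major thirteenth, so the interval is minor.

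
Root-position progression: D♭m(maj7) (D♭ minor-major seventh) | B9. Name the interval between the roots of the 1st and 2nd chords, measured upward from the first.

augmented 6th

The roots are D♭ and B.
6 letter names make it a sixth; at 10 semitones (a half step wider than major) the quality is augmented.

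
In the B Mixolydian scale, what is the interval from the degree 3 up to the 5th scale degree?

The scale runs B C# D# E F# G# A.
Degree 3 = D#; 5th degree = F#.
3 letter names make it a third; at 3 semitones (a half step narrower than major) the quality is minor.

minor third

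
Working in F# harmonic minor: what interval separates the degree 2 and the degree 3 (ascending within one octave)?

F# harmonic minor: F# G# A B C# D E#.
Degree 2 = G#; scale degree 3 = A.
2 letter names make it a second; at 1 semitone (a half step narrower than major) the quality is minor.

minor 2nd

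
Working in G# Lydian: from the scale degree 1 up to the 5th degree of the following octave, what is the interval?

The scale runs G# A# B# C## D# E# F##.
That puts G# below D#.
Counting 12 letters and 19 half steps from G# gives a perfect twelfth.

P12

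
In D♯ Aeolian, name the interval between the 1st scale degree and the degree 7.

Spelling D♯ Aeolian: D♯ E♯ F♯ G♯ A♯ B C♯.
That puts D♯ below C♯.
D♯ up to C♯ is 10 semitones, a half step narrower than a major seventh, so the interval is minor.

m7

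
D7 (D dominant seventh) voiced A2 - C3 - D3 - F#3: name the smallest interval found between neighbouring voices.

major 2nd

Adjacent intervals: A2→C3 = minor third; C3→D3 = major second; D3→F#3 = major third.
The smallest is C3 to D3, a major second (2 semitones).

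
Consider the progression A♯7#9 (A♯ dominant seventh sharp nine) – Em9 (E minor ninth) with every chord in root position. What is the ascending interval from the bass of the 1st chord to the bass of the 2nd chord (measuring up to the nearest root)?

The roots are A♯ and E.
From A♯ to E: 6 semitones over a fifth = diminished.

diminished 5th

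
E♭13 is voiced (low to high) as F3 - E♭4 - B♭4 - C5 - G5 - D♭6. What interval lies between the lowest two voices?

minor seventh

Those voices are F3 and E♭4.
From F to E♭: 10 semitones over a seventh = minor.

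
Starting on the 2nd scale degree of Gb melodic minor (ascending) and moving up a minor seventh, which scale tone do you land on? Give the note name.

The scale is Gb Ab Bbb Cb Db Eb F.
The 2nd scale degree is Ab; a minor seventh above that is Gb — scale degree 1.

Gb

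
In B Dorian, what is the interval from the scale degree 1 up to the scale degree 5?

perfect fifth

Spelling B Dorian: B C# D E F# G# A.
Scale degree 1 = B; degree 5 = F#.
B up to F# spans 5 letter names and 7 semitones — a perfect fifth.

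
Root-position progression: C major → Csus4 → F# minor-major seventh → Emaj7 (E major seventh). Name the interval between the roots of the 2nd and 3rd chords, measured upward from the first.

augmented fourth

The roots are C and F#.
C up to F# is 6 semitones, a half step wider than a perfect fourth, so the interval is augmented.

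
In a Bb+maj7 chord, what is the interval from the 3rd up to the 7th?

perfect fifth

The chord tones of Bb+maj7 (Bb augmented major seventh) are Bb D F# A.
That puts D below A.
Counting 5 letters and 7 half steps from D gives a perfect fifth.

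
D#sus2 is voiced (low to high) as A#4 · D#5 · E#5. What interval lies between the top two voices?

major 2nd

Those voices are D#5 and E#5.
Counting 2 letters and 2 half steps from D# gives a major second.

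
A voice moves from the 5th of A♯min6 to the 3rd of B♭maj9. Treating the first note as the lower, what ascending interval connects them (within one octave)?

A♯min6 has E♯ as its 5th, and B♭maj9 has D as its 3rd.
7 letter names make it a seventh; at 9 semitones (a whole step narrower than major) the quality is diminished.

diminished 7th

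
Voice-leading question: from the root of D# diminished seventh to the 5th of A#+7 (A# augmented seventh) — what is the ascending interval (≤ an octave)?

The root of D# diminished seventh is D#; the 5th of A#+7 (A# augmented seventh) is E##.
2 letter names make it a second; at 3 semitones (a half step wider than major) the quality is augmented.

augmented second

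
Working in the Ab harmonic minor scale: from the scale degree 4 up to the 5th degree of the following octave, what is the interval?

The scale runs Ab Bb Cb Db Eb Fb G.
Scale degree 4 = Db; degree 5 (up an octave) = Eb.
From Db to Eb is 14 semitones, exactly the major ninth.

major ninth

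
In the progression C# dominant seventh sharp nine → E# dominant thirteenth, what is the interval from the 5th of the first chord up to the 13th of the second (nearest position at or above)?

The 5th of C# dominant seventh sharp nine is G#; the 13th of E# dominant thirteenth is C##.
4 letter names make it a fourth; at 6 semitones (a half step wider than perfect) the quality is augmented.

augmented fourth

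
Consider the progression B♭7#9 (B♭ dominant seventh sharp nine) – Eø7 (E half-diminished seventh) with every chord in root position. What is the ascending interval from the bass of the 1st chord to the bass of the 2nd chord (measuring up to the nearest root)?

augmented 4th

The roots are B♭ and E.
B♭ up to E is 6 semitones, a half step wider than a perfect fourth, so the interval is augmented.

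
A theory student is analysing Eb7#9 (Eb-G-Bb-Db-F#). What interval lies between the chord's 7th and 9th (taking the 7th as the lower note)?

So we need the interval from Db up to F#.
From Db to F#: 5 semitones over a third = augmented.

augmented third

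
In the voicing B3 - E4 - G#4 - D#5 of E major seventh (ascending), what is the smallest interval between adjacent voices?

Adjacent intervals: B3→E4 = perfect fourth; E4→G#4 = major third; G#4→D#5 = perfect fifth.
The smallest is E4 to G#4, a major third (4 semitones).

major third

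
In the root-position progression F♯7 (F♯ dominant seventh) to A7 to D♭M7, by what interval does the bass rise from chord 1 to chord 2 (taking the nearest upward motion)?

The roots are F♯ and A.
From F♯ to A: 3 semitones over a third = minor.

m3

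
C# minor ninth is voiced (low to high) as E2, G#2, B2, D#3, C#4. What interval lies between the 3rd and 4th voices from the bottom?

major third

Those voices are B2 and D#3.
B up to D# spans 3 letter names and 4 semitones — a major third.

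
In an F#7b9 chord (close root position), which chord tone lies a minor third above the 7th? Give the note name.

F#7b9 is spelled F#–A#–C#–E–G.
The 7th is E. A minor third above E is G.
G is the chord's 9th.

G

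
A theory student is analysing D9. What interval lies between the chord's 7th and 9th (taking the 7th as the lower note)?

Spelling the chord: D-F#-A-C-E.
7th = C; 9th = E.
From C to E is 4 semitones, exactly the major third.

M3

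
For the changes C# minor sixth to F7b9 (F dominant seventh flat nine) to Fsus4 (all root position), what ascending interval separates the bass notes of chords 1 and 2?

The roots are C# and F.
4 letter names make it a fourth; at 4 semitones (a half step narrower than perfect) the quality is diminished.

diminished 4th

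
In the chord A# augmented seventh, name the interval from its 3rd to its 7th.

diminished fifth

A#aug7 (A# augmented seventh): A#, C##, E##, G#.
The 3rd is C## and the 7th is G#.
5 letter names make it a fifth; at 6 semitones (a half step narrower than perfect) the quality is diminished.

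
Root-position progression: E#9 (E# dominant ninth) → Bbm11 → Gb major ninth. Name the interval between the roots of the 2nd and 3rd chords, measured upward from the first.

The roots are Bb and Gb.
Bb up to Gb is 8 semitones, a half step narrower than a major sixth, so the interval is minor.

m6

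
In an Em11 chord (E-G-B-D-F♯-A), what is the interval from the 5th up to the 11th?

The 5th is B and the 11th is A.
B up to A is 10 semitones, a half step narrower than a major seventh, so the interval is minor.

minor seventh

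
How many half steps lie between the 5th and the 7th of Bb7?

Bb7 (Bb dominant seventh) is spelled Bb–D–F–Ab.
F to Ab is a minor third: 3 semitones.

3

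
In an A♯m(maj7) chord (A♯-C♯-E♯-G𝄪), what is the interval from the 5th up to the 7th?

major 3rd

The 5th is E♯ and the 7th is G𝄪.
E♯ up to G𝄪 spans 3 letter names and 4 semitones — a major third.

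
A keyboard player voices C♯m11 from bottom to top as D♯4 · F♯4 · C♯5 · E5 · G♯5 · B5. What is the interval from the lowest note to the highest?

minor 13th

The outer voices are D♯4 and B5.
D♯ up to B is 20 semitones, a half step narrower than a major thirteenth, so the interval is minor.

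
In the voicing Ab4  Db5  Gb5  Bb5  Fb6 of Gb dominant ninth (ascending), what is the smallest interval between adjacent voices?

Adjacent intervals: Ab4→Db5 = perfect fourth; Db5→Gb5 = perfect fourth; Gb5→Bb5 = major third; Bb5→Fb6 = diminished fifth.
The smallest is Gb5 to Bb5, a major third (4 semitones).

major third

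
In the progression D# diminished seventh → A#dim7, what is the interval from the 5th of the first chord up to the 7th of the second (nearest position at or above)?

The 5th of D# diminished seventh is A; the 7th of A#dim7 is G.
From A to G: 10 semitones over a seventh = minor.

m7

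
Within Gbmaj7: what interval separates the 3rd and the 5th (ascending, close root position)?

GbΔ7: Gb, Bb, Db, F.
So we need the interval from Bb up to Db.
From Bb to Db: 3 semitones over a third = minor.

minor 3rd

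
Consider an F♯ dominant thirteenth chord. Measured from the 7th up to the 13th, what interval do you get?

Spelling the chord: F♯ A♯ C♯ E G♯ D♯.
The 7th is E and the 13th is D♯.
From E to D♯ is 11 semitones, exactly the major seventh.

major seventh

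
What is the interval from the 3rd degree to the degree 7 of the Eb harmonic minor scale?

A5

The scale runs Eb F Gb Ab Bb Cb D.
The 3rd degree is Gb and the degree 7 is D.
Gb up to D is 8 semitones, a half step wider than a perfect fifth, so the interval is augmented.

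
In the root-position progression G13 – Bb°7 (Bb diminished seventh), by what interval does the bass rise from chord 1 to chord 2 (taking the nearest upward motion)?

m3

The roots are G and Bb.
3 letter names make it a third; at 3 semitones (a half step narrower than major) the quality is minor.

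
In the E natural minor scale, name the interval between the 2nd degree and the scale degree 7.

minor 6th

Spelling the E natural minor scale: E F♯ G A B C D.
2nd degree = F♯; degree 7 = D.
From F♯ to D: 8 semitones over a sixth = minor.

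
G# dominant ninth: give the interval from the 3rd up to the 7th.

d5

G#9 (G# dominant ninth) is spelled G# B# D# F# A#.
3rd = B#; 7th = F#.
From B# to F#: 6 semitones over a fifth = diminished.
That tritone between 3rd and 7th is what gives the dominant seventh its pull toward resolution.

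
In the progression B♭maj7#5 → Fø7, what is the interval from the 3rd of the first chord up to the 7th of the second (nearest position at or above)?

B♭maj7#5 has D as its 3rd, and Fø7 has E♭ as its 7th.
2 letter names make it a second; at 1 semitone (a half step narrower than major) the quality is minor.

minor 2nd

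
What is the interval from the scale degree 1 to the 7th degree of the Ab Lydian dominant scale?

minor 7th

Ab lydian dominant: Ab Bb C D Eb F Gb.
The scale degree 1 is Ab and the 7th scale degree is Gb.
7 letter names make it a seventh; at 10 semitones (a half step narrower than major) the quality is minor.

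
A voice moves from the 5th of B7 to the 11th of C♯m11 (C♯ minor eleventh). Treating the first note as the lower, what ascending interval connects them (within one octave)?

perfect unison

B7 has F♯ as its 5th, and C♯m11 (C♯ minor eleventh) has F♯ as its 11th.
From F♯ to F♯ is 0 semitones, exactly the perfect unison.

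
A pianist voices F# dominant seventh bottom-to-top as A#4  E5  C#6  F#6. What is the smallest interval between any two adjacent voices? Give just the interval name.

perfect 4th

Adjacent intervals: A#4→E5 = diminished fifth; E5→C#6 = major sixth; C#6→F#6 = perfect fourth.
The smallest is C#6 to F#6, a perfect fourth (5 semitones).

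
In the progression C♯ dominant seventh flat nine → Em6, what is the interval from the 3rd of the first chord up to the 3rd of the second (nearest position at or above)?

The 3rd of C♯ dominant seventh flat nine is E♯; the 3rd of Em6 is G.
3 letter names make it a third; at 2 semitones (a whole step narrower than major) the quality is diminished.

d3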